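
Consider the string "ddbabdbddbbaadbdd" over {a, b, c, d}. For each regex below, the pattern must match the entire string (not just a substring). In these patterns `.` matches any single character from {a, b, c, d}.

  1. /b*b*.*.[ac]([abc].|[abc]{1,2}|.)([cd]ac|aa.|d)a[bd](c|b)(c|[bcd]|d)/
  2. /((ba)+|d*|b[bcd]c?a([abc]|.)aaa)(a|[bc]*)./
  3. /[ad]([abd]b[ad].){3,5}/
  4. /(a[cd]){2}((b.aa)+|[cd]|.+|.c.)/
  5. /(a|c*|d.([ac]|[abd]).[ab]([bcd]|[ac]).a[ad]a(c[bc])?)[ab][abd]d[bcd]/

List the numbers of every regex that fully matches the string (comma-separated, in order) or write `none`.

3

1 → no match
2 → no match
3 → match
4 → no match — must start with "a"
5 → no match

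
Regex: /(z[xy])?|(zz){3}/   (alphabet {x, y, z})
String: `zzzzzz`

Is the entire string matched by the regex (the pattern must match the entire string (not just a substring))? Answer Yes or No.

Yes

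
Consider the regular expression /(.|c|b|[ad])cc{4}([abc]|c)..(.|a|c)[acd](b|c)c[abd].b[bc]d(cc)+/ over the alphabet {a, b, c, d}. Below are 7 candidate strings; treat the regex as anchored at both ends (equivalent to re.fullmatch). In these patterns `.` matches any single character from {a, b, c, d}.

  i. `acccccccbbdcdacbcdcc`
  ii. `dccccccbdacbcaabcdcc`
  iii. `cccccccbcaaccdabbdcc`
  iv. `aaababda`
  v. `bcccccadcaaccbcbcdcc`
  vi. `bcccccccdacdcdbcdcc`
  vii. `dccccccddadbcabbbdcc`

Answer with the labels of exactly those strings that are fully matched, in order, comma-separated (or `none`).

i → no match
ii → match
iii → match
iv → no match — must end with `cc`
v → match
vi → no match
vii → match

ii, iii, v, vii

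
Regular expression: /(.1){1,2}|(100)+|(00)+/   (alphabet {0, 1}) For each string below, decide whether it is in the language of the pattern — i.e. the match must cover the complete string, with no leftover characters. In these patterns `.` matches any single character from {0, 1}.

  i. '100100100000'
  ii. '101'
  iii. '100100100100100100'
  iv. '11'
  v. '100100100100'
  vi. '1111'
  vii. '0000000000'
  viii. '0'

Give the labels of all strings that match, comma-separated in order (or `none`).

i → no match
ii → no match
iii → match
iv → match
v → match
vi → match
vii → match
viii → no match

iii, iv, v, vi, vii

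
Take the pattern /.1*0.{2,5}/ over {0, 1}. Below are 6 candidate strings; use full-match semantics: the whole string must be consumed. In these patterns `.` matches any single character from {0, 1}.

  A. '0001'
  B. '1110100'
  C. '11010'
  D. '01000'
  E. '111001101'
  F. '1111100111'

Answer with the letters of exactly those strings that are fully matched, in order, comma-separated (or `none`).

A, B, C, D, E, F

A → match
B → match
C → match
D → match
E → match
F → match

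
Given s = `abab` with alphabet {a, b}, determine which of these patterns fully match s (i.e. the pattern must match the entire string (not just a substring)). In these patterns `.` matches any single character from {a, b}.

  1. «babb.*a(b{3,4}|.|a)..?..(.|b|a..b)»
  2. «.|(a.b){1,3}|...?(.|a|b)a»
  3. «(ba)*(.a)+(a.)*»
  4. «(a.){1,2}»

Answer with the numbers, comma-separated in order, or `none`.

1 → no match — must start with `babb`
2 → no match
3 → no match
4 → match

4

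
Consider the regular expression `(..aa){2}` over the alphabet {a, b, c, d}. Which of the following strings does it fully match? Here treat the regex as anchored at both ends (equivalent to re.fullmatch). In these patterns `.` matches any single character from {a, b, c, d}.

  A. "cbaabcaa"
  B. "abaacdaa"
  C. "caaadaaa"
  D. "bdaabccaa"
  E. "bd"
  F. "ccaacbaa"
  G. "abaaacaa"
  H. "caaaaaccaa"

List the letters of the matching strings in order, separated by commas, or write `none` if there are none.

A → match
B → match
C → match
D → no match
E → no match — must end with "aa"
F → match
G → match
H → no match

A, B, C, F, G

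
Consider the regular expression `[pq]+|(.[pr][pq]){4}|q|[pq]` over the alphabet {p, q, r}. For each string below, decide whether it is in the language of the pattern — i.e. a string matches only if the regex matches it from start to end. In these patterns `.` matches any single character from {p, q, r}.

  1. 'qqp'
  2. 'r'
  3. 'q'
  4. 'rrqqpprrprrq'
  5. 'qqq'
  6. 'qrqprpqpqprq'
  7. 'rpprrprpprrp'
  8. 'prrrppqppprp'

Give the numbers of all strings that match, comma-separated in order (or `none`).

1. 'qqp' → match
2. 'r' → no match
3. 'q' → match
4. 'rrqqpprrprrq' → match
5. 'qqq' → match
6. 'qrqprpqpqprq' → match
7. 'rpprrprpprrp' → match
8. 'prrrppqppprp' → no match

1, 3, 4, 5, 6, 7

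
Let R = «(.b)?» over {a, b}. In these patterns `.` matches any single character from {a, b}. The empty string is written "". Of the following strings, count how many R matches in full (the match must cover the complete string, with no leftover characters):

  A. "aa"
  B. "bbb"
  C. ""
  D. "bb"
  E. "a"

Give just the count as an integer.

A → no match
B → no match
C → match
D → match
E → no match
Total matched: 2

2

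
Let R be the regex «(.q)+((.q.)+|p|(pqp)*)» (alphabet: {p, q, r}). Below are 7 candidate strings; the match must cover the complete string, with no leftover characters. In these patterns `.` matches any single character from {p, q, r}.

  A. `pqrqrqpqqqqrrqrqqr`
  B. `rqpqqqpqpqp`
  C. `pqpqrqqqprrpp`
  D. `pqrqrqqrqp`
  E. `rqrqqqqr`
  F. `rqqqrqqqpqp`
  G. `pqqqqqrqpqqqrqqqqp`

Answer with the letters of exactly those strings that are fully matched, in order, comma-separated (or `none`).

A → match
B → match
C → no match
D → match
E → match
F → match
G → match

A, B, D, E, F, G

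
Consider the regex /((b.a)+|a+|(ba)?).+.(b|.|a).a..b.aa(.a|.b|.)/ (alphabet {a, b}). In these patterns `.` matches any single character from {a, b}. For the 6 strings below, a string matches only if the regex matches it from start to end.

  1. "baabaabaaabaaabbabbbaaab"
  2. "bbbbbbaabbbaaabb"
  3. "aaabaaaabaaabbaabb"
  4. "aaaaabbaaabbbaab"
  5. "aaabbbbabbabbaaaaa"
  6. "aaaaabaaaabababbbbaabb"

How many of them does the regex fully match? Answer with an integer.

5

1 → match
2 → match
3 → match
4 → match
5 → no match
6 → match
Total matched: 5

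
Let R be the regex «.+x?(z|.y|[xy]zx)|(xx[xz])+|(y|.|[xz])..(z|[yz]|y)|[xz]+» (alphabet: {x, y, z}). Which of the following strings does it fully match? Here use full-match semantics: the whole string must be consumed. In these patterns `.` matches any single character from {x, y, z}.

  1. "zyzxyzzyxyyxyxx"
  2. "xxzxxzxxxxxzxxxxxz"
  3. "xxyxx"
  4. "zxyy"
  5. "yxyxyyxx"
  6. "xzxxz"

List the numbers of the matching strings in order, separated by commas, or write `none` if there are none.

2, 4, 6

1 → no match
2 → match
3 → no match
4 → match
5 → no match
6 → match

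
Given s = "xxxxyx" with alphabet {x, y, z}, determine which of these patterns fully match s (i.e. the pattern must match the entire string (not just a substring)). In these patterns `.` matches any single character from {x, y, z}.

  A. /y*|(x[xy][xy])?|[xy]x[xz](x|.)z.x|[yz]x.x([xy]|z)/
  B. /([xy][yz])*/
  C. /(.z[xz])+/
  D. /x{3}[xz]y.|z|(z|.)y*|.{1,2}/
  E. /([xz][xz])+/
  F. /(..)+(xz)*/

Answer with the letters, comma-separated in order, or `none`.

D, F

A → no match
B → no match
C → no match
D → match
E → no match
F → match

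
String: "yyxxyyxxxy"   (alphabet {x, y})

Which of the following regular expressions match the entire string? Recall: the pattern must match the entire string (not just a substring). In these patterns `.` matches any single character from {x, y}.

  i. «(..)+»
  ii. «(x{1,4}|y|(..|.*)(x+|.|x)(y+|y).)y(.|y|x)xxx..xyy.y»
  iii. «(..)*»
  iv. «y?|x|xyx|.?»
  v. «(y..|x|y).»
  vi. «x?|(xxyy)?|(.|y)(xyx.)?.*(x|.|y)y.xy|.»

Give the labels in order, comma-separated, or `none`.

i → match
ii → no match
iii → match
iv → no match
v → no match
vi → no match

i, iii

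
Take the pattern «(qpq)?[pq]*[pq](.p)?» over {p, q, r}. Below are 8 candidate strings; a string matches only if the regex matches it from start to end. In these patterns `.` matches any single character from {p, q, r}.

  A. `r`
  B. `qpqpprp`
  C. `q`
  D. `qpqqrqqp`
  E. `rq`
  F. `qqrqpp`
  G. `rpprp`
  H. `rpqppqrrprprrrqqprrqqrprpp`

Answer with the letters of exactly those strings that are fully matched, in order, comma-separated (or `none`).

B, C

A → no match
B → match
C → match
D → no match
E → no match
F → no match
G → no match
H → no match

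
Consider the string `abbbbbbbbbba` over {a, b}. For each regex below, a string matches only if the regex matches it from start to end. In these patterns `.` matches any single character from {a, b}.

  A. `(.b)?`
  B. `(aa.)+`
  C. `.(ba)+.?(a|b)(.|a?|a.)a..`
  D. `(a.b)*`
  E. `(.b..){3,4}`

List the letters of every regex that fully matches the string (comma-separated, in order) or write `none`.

A → no match
B → no match — must start with `aa`
C → no match
D → no match
E → match

E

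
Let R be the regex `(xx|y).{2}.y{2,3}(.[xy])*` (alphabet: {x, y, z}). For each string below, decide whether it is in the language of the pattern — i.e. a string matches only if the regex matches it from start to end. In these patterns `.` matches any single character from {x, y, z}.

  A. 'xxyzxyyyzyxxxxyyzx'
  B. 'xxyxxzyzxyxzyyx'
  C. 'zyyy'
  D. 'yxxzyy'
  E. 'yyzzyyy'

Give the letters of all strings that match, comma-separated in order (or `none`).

A → match
B → no match
C → no match
D → match
E → match

A, D, E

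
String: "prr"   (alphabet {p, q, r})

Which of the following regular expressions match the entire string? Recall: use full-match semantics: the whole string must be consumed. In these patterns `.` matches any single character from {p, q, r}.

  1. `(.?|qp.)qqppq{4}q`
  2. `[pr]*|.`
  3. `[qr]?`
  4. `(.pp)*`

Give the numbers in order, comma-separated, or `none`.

1 → no match — must end with "qq"
2 → match
3 → no match
4 → no match

2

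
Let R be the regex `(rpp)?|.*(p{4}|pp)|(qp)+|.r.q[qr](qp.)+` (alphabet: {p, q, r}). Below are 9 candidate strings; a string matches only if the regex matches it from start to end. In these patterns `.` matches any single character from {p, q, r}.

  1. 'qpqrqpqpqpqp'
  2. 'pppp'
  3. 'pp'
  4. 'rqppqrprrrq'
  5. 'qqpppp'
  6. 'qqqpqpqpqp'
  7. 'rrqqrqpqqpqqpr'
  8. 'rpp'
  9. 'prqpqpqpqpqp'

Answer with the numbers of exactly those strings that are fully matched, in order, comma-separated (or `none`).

1. 'qpqrqpqpqpqp' → no match
2. 'pppp' → match
3. 'pp' → match
4. 'rqppqrprrrq' → no match
5. 'qqpppp' → match
6. 'qqqpqpqpqp' → no match
7 → match
8. 'rpp' → match
9. 'prqpqpqpqpqp' → no match

2, 3, 5, 7, 8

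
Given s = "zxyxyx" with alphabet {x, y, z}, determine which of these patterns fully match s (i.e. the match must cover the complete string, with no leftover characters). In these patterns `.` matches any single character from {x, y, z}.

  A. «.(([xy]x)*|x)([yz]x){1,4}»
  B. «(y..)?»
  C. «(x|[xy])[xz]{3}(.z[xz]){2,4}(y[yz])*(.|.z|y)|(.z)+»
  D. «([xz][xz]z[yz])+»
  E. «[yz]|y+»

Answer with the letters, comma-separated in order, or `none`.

A → match
B → no match
C → no match
D → no match
E → no match

A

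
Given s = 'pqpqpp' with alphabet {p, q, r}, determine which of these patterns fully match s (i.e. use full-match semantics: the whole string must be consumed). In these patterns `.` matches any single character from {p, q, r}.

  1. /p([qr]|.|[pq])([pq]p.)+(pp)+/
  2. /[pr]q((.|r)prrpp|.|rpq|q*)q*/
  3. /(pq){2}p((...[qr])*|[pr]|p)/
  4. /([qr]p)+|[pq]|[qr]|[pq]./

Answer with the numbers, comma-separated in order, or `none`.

3

1 → no match
2 → no match
3 → match
4 → no match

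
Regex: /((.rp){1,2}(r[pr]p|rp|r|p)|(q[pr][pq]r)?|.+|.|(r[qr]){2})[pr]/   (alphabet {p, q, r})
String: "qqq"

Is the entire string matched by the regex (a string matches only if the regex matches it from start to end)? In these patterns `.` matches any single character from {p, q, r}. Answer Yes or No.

No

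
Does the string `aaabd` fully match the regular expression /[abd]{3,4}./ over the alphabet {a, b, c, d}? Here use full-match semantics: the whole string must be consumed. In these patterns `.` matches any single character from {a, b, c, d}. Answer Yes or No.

Yes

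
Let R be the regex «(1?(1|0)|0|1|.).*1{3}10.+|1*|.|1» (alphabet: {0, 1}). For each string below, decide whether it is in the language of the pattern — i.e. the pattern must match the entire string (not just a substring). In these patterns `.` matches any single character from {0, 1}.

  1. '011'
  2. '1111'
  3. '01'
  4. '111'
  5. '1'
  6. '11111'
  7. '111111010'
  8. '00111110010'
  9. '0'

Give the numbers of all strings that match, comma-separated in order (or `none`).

1 → no match
2 → match
3 → no match
4 → match
5 → match
6 → match
7 → match
8 → match
9 → match

2, 4, 5, 6, 7, 8, 9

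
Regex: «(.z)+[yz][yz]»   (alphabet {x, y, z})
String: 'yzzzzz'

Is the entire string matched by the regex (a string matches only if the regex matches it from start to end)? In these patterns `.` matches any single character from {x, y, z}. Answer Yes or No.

Yes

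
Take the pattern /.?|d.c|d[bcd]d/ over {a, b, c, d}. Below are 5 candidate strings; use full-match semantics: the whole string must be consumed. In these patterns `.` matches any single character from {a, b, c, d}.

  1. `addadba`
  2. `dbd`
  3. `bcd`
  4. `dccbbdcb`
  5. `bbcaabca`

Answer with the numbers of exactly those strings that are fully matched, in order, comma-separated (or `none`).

2

1 → no match
2 → match
3 → no match
4 → no match
5 → no match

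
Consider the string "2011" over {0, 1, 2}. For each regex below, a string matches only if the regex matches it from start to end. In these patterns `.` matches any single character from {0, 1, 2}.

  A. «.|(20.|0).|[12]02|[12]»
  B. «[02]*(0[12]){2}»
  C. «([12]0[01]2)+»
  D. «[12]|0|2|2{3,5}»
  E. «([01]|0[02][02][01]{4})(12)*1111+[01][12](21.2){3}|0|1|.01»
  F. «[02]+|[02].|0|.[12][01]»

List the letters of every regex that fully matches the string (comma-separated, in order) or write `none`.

A → match
B → no match
C → no match — must end with "2"
D → no match
E → no match
F → no match

A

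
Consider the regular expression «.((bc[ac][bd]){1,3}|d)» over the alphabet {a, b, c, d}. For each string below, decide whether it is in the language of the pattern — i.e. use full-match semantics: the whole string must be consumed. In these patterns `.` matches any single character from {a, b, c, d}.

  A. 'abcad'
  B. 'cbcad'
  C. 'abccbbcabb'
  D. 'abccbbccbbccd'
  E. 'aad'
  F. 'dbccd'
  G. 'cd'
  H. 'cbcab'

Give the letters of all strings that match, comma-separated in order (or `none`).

A, B, D, F, G, H

A. 'abcad' → match
B. 'cbcad' → match
C. 'abccbbcabb' → no match
D → match
E. 'aad' → no match
F. 'dbccd' → match
G. 'cd' → match
H. 'cbcab' → match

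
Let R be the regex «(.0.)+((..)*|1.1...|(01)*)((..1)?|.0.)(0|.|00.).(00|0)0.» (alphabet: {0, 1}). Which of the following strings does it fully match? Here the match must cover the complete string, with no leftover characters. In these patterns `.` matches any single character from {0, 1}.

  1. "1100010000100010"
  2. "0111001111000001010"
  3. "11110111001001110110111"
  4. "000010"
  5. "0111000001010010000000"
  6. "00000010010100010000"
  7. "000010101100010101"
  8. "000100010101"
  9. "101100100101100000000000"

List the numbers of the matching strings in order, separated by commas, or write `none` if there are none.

1 → no match
2 → no match
3 → no match
4 → no match
5 → no match
6 → match
7 → no match
8 → no match
9 → match

6, 9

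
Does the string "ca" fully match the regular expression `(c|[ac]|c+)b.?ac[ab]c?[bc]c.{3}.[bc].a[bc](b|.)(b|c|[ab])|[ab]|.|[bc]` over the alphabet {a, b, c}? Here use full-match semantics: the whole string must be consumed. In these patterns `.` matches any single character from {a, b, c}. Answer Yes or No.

No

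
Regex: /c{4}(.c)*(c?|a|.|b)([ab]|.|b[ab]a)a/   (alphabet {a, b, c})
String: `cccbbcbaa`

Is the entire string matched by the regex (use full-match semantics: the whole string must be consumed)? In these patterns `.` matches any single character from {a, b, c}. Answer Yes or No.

No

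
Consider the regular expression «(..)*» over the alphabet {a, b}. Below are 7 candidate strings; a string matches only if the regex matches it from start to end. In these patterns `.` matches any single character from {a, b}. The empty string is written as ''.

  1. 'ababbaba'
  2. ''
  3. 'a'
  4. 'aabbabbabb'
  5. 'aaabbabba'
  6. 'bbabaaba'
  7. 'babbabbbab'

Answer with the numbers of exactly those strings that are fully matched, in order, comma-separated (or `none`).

1, 2, 4, 6, 7

1 → match
2 → match
3 → no match
4 → match
5 → no match
6 → match
7 → match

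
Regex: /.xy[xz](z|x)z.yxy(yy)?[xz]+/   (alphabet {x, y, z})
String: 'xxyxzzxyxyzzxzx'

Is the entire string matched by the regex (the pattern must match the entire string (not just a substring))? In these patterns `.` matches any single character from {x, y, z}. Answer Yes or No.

Yes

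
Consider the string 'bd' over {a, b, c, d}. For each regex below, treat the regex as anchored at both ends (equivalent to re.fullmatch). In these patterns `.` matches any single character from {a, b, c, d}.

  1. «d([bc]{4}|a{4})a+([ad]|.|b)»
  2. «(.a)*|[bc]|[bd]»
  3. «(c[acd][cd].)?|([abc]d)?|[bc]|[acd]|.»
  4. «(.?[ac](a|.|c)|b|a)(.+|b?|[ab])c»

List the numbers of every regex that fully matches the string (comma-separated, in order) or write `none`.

1 → no match — must start with 'd'
2 → no match
3 → match
4 → no match — must end with 'c'

3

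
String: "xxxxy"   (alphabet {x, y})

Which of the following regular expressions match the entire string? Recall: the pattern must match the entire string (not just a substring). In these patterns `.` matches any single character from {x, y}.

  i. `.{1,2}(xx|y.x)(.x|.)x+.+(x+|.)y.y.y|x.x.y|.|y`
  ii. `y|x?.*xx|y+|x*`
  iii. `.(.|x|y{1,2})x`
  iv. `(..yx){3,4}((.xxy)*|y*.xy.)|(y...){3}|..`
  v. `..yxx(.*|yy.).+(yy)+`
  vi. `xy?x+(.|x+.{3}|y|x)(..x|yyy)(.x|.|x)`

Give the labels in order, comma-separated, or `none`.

i

i → match
ii → no match
iii → no match — must end with "x"
iv → no match
v → no match — must end with "yy"
vi → no match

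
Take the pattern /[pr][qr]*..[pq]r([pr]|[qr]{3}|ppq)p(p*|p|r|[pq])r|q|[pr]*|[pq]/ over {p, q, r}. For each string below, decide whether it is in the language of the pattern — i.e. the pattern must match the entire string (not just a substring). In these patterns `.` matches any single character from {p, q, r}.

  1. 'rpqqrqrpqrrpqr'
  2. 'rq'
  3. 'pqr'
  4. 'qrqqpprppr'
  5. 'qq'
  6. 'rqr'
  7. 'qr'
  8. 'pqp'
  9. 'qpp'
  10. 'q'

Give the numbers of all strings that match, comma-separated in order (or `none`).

1 → no match
2. 'rq' → no match
3. 'pqr' → no match
4. 'qrqqpprppr' → no match
5. 'qq' → no match
6. 'rqr' → no match
7. 'qr' → no match
8. 'pqp' → no match
9. 'qpp' → no match
10. 'q' → match

10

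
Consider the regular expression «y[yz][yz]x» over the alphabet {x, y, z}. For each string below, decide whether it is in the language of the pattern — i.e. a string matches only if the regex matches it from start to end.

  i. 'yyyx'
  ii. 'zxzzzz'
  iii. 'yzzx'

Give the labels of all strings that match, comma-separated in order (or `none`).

i, iii

i → match
ii → no match — must start with 'y'
iii → match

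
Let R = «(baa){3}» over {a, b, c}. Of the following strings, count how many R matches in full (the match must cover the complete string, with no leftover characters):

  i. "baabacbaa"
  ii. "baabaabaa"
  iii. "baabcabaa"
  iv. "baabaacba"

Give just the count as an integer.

i → no match
ii → match
iii → no match
iv → no match — must end with "baa"
Total matched: 1

1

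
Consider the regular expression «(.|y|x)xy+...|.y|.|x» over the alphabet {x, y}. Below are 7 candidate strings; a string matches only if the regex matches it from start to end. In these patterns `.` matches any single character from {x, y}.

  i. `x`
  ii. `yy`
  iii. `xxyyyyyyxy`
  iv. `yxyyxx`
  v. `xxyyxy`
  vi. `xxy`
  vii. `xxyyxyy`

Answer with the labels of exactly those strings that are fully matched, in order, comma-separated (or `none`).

i, ii, iii, iv, v, vii

i → match
ii → match
iii → match
iv → match
v → match
vi → no match
vii → match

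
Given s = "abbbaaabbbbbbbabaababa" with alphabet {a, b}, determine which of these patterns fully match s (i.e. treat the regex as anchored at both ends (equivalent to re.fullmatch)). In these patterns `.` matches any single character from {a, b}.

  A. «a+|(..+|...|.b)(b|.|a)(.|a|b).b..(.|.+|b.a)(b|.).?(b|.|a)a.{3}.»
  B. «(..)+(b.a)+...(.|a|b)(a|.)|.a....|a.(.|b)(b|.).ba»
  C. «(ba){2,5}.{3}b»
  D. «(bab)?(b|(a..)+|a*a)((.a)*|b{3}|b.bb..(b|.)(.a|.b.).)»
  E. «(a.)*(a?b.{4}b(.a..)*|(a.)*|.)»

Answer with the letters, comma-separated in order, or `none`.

A

A → match
B → no match
C → no match — must start with "ba"
D → no match
E → no match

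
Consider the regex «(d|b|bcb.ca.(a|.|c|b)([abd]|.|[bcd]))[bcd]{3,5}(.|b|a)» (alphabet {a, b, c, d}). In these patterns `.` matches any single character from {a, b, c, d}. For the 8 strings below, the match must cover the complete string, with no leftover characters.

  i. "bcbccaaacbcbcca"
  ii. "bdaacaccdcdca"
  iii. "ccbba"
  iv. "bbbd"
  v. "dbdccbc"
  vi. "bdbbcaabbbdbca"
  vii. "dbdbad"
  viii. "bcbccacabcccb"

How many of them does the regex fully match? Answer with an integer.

3

i → match
ii → no match
iii → no match
iv → no match
v → match
vi → no match
vii → no match
viii → match
Total matched: 3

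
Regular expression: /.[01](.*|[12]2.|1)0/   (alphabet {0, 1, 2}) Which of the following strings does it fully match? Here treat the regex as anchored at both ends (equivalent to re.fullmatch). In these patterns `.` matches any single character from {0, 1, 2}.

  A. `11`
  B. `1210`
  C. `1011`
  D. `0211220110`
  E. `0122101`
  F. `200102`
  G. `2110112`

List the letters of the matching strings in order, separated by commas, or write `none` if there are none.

A → no match — must end with `0`
B → no match
C → no match — must end with `0`
D → no match
E → no match — must end with `0`
F → no match — must end with `0`
G → no match — must end with `0`

none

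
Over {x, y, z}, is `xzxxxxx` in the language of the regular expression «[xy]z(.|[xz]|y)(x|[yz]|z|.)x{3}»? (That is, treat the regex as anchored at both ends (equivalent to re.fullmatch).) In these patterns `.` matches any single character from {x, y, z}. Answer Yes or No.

Yes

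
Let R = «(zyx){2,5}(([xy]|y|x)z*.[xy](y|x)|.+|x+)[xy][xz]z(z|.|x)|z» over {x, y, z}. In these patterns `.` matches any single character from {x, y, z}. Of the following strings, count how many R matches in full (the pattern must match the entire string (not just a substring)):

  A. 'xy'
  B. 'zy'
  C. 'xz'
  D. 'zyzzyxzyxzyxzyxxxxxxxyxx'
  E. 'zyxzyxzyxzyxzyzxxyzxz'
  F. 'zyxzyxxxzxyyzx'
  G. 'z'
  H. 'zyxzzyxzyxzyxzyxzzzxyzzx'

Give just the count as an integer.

1

A → no match
B → no match
C → no match
D → no match
E → no match
F → no match
G → match
H → no match
Total matched: 1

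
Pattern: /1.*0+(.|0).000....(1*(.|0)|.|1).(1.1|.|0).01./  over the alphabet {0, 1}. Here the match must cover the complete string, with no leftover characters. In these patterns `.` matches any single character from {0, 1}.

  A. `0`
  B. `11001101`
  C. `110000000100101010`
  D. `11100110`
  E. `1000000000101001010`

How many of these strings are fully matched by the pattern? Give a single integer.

A → no match — must start with `1`
B → no match
C → no match
D → no match
E → match
Total matched: 1

1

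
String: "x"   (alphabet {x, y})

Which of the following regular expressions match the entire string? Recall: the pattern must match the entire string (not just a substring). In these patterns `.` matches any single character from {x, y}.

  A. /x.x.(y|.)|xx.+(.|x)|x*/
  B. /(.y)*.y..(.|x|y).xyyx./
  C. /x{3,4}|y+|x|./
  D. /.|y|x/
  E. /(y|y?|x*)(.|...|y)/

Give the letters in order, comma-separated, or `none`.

A → match
B → no match
C → match
D → match
E → match

A, C, D, E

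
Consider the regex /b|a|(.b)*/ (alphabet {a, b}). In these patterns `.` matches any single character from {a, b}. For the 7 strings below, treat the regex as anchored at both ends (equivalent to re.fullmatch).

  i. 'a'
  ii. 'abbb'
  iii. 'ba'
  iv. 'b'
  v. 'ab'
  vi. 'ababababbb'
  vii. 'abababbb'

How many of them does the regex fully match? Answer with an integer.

6

i → match
ii → match
iii → no match
iv → match
v → match
vi → match
vii → match
Total matched: 6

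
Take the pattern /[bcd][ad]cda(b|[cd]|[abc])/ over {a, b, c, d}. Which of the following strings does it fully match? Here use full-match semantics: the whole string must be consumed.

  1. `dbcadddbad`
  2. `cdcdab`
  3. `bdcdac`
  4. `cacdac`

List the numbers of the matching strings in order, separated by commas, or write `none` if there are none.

1 → no match
2 → match
3 → match
4 → match

2, 3, 4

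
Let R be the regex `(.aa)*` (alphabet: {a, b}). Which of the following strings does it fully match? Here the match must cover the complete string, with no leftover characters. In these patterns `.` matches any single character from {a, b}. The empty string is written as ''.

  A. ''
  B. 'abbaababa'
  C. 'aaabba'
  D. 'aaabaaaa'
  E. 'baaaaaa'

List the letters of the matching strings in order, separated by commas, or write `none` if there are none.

A → match
B → no match
C → no match
D → no match
E → no match

A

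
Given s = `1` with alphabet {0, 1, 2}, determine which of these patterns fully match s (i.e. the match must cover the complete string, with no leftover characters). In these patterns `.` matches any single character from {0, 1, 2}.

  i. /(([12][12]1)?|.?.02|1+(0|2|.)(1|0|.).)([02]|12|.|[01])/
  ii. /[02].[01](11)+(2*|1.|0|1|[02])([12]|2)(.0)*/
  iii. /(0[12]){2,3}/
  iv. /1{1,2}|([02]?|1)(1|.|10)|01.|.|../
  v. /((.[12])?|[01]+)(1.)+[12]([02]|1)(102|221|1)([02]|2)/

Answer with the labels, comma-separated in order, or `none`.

i, iv

i → match
ii → no match
iii → no match — must start with `0`
iv → match
v → no match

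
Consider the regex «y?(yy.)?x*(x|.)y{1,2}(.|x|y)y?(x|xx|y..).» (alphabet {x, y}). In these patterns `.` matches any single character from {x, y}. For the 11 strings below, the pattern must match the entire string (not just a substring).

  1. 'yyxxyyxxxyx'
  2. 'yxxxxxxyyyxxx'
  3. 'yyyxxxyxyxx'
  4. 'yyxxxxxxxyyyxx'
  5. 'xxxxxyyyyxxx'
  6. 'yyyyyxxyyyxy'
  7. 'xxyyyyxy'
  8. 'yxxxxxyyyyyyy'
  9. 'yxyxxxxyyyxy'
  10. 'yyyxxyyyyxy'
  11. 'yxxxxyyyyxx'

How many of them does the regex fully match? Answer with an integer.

1. 'yyxxyyxxxyx' → no match
2 → match
3. 'yyyxxxyxyxx' → match
4 → match
5. 'xxxxxyyyyxxx' → match
6. 'yyyyyxxyyyxy' → no match
7. 'xxyyyyxy' → match
8 → match
9. 'yxyxxxxyyyxy' → no match
10. 'yyyxxyyyyxy' → match
11. 'yxxxxyyyyxx' → match
Total matched: 8

8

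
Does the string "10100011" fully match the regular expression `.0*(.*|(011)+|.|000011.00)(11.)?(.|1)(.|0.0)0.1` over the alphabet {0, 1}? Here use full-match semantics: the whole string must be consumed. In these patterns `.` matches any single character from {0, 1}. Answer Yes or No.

Yes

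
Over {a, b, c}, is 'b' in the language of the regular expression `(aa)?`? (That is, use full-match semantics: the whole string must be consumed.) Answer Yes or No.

No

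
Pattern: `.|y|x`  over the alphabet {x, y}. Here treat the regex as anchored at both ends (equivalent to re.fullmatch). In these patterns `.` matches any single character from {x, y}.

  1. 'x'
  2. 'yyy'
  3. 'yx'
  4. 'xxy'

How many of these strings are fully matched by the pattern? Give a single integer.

1

1 → match
2 → no match
3 → no match
4 → no match
Total matched: 1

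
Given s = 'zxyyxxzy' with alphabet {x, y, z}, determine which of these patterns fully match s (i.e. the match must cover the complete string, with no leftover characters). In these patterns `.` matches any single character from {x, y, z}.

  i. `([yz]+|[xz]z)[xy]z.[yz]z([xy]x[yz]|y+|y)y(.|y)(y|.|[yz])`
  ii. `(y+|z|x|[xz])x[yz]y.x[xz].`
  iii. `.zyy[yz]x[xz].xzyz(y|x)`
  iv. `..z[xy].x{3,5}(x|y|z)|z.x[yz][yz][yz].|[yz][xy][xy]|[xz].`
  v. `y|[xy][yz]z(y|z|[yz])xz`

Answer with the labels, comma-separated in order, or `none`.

ii

i → no match
ii → match
iii → no match
iv → no match
v → no match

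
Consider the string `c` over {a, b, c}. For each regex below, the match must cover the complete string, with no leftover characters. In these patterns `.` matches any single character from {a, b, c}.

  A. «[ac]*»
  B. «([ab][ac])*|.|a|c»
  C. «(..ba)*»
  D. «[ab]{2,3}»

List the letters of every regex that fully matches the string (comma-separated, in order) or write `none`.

A → match
B → match
C → no match
D → no match

A, B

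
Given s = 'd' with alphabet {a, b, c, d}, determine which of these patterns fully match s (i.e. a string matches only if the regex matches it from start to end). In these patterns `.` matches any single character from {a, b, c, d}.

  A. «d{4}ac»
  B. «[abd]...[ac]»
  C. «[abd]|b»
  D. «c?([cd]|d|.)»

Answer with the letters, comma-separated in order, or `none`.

C, D

A → no match — must end with 'dac'
B → no match
C → match
D → match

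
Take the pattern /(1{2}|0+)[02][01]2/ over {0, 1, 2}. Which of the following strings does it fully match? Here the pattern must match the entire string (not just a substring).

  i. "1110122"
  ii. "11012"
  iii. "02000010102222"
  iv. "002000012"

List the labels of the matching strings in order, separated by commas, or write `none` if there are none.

i. "1110122" → no match
ii. "11012" → match
iii → no match
iv. "002000012" → no match

ii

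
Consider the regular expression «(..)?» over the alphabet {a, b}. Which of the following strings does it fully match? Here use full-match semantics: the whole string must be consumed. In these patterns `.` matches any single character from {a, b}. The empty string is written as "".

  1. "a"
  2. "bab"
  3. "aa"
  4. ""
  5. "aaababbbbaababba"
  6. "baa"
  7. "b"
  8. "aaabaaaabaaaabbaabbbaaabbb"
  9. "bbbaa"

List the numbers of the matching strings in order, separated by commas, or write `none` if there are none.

3, 4

1 → no match
2 → no match
3 → match
4 → match
5 → no match
6 → no match
7 → no match
8 → no match
9 → no match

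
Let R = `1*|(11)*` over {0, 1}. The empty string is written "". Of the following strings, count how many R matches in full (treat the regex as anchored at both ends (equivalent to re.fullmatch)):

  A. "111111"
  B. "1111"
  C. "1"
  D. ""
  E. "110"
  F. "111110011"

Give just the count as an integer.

4

A → match
B → match
C → match
D → match
E → no match
F → no match
Total matched: 4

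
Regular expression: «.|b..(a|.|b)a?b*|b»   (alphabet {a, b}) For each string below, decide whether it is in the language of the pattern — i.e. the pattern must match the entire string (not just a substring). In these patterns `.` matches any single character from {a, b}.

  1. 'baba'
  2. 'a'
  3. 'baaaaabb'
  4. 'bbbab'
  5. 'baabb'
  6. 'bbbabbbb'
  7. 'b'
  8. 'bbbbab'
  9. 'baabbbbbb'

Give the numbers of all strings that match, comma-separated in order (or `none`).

1 → match
2 → match
3 → no match
4 → match
5 → match
6 → match
7 → match
8 → match
9 → match

1, 2, 4, 5, 6, 7, 8, 9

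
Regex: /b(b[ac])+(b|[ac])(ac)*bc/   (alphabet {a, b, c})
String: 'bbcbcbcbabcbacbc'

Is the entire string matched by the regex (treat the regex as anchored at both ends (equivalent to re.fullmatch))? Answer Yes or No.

Yes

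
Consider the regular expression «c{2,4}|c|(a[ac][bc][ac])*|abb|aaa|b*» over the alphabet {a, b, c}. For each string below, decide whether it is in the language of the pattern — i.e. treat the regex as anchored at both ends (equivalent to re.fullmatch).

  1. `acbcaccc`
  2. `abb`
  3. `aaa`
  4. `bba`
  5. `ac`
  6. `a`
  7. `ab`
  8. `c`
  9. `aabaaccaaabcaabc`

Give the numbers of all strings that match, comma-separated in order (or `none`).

1, 2, 3, 8, 9

1 → match
2 → match
3 → match
4 → no match
5 → no match
6 → no match
7 → no match
8 → match
9 → match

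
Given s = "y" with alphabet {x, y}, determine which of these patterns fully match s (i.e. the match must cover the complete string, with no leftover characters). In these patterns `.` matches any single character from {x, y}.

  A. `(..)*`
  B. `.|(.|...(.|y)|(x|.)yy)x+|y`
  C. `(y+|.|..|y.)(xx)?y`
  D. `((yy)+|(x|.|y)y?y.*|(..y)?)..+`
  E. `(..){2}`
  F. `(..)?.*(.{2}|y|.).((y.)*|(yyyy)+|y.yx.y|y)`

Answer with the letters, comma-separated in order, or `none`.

A → no match
B → match
C → no match
D → no match
E → no match
F → no match

B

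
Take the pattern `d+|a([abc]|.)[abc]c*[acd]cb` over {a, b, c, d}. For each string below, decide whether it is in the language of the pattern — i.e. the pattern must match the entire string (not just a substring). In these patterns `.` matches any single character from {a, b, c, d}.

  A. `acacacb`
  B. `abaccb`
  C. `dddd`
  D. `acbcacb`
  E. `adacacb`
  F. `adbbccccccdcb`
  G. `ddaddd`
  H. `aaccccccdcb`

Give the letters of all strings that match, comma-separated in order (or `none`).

A, B, C, D, E, H

A. `acacacb` → match
B. `abaccb` → match
C. `dddd` → match
D. `acbcacb` → match
E. `adacacb` → match
F → no match
G. `ddaddd` → no match
H. `aaccccccdcb` → match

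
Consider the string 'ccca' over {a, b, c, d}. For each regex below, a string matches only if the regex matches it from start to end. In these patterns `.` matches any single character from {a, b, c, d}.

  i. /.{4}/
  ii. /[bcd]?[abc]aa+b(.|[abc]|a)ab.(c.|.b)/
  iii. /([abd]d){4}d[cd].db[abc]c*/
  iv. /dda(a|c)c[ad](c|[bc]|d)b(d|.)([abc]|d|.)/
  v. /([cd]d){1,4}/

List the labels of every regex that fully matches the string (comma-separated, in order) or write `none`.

i → match
ii → no match
iii → no match
iv → no match — must start with 'dda'
v → no match — must end with 'd'

i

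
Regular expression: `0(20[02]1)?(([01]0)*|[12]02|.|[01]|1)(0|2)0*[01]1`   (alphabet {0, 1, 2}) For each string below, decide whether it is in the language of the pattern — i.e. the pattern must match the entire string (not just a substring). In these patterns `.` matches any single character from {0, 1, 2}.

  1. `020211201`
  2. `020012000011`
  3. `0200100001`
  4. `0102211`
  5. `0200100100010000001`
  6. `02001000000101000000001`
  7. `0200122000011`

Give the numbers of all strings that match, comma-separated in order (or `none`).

1 → match
2 → match
3 → match
4 → match
5 → match
6 → match
7 → match

1, 2, 3, 4, 5, 6, 7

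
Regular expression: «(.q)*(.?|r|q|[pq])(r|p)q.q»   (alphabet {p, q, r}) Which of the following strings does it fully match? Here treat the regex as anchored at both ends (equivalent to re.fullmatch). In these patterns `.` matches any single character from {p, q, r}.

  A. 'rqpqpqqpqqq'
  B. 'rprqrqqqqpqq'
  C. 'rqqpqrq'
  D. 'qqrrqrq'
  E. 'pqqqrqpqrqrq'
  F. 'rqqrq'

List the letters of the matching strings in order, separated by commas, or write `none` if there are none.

A, C, D, E

A. 'rqpqpqqpqqq' → match
B. 'rprqrqqqqpqq' → no match
C. 'rqqpqrq' → match
D. 'qqrrqrq' → match
E. 'pqqqrqpqrqrq' → match
F. 'rqqrq' → no match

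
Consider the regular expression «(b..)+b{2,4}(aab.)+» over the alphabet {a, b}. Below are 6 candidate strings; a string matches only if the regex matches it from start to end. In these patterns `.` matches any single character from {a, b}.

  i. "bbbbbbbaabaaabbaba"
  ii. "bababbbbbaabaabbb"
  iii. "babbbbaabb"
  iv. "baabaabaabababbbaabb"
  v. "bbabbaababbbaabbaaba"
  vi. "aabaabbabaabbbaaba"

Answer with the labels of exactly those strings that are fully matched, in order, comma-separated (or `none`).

iii

i → no match
ii → no match
iii. "babbbbaabb" → match
iv → no match
v → no match
vi → no match — must start with "b"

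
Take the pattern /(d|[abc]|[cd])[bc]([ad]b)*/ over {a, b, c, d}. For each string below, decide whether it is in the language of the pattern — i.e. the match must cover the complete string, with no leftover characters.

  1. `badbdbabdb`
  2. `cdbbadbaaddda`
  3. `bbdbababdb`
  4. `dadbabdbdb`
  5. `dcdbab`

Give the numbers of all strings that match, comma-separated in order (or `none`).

3, 5

1 → no match
2 → no match
3 → match
4 → no match
5 → match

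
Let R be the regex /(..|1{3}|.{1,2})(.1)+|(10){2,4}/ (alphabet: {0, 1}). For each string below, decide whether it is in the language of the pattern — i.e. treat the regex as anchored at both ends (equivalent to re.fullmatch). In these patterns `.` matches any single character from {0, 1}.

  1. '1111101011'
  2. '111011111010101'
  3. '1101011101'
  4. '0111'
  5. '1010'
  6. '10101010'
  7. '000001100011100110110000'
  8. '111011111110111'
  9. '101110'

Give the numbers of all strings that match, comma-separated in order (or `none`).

1 → no match
2 → match
3 → match
4 → match
5 → match
6 → match
7 → no match
8 → match
9 → no match

2, 3, 4, 5, 6, 8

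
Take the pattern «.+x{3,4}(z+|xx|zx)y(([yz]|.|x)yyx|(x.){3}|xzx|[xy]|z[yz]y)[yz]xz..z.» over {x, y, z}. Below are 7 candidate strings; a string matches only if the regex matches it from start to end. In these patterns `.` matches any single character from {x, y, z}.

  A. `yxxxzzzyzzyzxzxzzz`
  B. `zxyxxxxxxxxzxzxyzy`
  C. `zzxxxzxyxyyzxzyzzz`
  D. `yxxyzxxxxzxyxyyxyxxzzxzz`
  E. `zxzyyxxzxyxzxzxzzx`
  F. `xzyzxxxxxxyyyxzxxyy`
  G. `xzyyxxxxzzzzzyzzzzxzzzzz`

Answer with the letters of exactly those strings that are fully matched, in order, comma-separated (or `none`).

A

A → match
B → no match
C → no match
D → no match
E → no match
F → no match
G → no match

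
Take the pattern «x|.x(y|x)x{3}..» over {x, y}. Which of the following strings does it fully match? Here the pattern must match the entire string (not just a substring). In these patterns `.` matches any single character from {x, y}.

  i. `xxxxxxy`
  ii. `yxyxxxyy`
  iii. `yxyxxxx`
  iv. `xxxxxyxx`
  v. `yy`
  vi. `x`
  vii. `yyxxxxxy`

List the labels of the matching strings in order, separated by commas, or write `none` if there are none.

i → no match
ii → match
iii → no match
iv → no match
v → no match
vi → match
vii → no match

ii, vi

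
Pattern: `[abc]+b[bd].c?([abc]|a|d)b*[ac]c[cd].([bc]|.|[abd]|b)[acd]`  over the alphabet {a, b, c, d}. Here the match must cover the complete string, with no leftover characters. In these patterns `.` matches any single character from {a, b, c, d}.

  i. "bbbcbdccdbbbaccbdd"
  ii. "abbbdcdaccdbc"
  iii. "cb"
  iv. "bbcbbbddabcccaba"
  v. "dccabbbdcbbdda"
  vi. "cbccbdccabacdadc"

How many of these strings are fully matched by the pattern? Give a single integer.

i → match
ii → match
iii. "cb" → no match
iv → match
v → no match
vi → match
Total matched: 4

4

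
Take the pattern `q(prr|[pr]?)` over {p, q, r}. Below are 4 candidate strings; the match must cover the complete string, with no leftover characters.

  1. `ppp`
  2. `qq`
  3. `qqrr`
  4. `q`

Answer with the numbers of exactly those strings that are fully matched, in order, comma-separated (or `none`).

4

1 → no match — must start with `q`
2 → no match
3 → no match
4 → match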